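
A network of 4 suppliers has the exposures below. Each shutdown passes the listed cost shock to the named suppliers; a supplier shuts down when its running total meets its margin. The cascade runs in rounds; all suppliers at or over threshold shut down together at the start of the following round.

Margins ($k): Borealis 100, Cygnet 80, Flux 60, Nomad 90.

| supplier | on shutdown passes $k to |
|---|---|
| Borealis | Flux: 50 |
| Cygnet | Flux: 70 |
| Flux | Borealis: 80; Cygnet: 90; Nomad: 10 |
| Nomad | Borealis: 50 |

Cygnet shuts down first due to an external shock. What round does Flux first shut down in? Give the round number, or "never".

Round 1 — Cygnet shuts down (initial).
  Flux: +70 → 70 ≥ 60
Round 2 — Flux shuts down.
  Borealis: +80 → 80 < 100
  Nomad: +10 → 10 < 90
No further shutdowns.

2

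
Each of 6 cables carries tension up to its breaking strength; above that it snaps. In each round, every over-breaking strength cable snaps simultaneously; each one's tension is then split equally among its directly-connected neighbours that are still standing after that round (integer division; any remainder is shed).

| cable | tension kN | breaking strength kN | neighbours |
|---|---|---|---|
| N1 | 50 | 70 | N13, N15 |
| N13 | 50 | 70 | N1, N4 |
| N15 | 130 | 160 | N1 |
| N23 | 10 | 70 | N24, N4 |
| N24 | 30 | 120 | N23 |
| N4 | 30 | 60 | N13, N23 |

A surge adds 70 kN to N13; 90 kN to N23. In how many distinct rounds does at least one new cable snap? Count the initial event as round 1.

Round 1 — N13 at 120 > 70; N23 at 100 > 70. N13, N23 snap.
  N13 sheds 120 kN to N1, N4: 60 each.
    N1: 50+60 = 110 > 70
    N4: 30+60 = 90 > 60
  N23 sheds 100 kN to N24, N4: 50 each.
    N24: 30+50 = 80 ≤ 120
    N4: 90+50 = 140 > 60
Round 2 — N1, N4 snap.
  N1 sheds 110 kN to N15: 110 each.
    N15: 130+110 = 240 > 160
  N4 sheds 140 kN: no online neighbours, lost.
Round 3 — N15 snaps.
  N15 sheds 240 kN: no online neighbours, lost.
No further breaks.

3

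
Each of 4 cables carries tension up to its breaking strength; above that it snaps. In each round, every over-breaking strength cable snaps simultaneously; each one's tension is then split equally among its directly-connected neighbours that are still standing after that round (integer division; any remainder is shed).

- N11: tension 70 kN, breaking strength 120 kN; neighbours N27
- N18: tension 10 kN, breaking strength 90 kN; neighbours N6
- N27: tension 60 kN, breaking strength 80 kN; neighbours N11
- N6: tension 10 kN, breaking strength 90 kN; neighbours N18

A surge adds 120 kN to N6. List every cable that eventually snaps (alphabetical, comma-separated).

N18, N6

Round 1 — N6 at 130 > 90. N6 snaps.
  N6 sheds 130 kN to N18: 130 each.
    N18: 10+130 = 140 > 90
Round 2 — N18 snaps.
  N18 sheds 140 kN: no online neighbours, lost.
No further breaks.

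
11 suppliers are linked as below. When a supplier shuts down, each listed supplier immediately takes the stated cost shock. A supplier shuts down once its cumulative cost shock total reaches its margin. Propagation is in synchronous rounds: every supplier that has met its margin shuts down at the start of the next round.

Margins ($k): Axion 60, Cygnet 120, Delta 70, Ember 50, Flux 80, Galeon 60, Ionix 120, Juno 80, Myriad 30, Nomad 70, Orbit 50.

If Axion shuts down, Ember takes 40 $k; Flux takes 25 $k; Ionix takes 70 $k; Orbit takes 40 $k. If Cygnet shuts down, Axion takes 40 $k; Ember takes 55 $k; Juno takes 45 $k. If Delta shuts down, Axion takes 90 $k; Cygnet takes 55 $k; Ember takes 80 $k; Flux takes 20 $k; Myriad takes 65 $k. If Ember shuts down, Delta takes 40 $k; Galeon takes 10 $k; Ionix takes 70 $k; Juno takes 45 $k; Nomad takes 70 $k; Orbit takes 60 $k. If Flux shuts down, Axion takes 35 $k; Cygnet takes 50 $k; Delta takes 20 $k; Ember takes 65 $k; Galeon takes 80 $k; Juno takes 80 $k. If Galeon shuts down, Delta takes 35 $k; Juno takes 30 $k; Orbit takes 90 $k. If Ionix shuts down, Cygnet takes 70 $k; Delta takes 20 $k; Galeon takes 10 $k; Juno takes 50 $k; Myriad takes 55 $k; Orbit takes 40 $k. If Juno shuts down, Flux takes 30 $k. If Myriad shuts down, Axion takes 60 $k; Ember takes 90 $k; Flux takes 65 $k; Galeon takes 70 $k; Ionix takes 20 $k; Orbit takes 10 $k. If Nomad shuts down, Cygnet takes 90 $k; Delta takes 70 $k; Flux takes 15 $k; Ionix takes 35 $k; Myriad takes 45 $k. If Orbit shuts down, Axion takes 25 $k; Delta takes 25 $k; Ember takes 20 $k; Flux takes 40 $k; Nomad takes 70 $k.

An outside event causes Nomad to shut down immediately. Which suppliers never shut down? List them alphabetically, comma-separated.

none

Round 1 — Nomad shuts down (initial).
  Cygnet: +90 → 90 < 120
  Delta: +70 → 70 ≥ 70
  Flux: +15 → 15 < 80
  Ionix: +35 → 35 < 120
  Myriad: +45 → 45 ≥ 30
Round 2 — Delta, Myriad shut down.
  Axion: +90+60 → 150 ≥ 60
  Cygnet: +55 → 145 ≥ 120
  Ember: +80+90 → 170 ≥ 50
  Flux: +20+65 → 100 ≥ 80
  Galeon: +70 → 70 ≥ 60
  Ionix: +20 → 55 < 120
  Orbit: +10 → 10 < 50
Round 3 — Axion, Cygnet, Ember, Flux, Galeon shut down.
  Ionix: +70+70 → 195 ≥ 120
  Juno: +45+45+80+30 → 200 ≥ 80
  Orbit: +40+60+90 → 200 ≥ 50
Round 4 — Ionix, Juno, Orbit shut down.
No further shutdowns.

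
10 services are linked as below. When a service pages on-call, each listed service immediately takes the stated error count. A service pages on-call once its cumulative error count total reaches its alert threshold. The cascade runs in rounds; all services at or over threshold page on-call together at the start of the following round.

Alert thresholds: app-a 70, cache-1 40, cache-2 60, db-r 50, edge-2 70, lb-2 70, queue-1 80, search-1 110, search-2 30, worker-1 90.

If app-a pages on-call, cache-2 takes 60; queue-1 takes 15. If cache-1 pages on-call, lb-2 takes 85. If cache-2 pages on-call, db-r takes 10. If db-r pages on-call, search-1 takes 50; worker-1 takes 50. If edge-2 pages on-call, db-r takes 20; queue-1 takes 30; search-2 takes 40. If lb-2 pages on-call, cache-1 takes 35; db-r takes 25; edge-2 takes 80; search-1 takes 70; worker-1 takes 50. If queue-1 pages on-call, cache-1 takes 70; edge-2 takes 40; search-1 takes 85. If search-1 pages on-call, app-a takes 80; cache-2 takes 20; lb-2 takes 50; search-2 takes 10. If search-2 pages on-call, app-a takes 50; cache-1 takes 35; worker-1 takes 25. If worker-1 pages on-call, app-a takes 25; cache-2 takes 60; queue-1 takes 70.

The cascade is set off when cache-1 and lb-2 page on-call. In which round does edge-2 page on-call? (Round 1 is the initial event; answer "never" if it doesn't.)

2

Round 1 — cache-1, lb-2 page on-call (initial).
  db-r: +25 → 25 < 50
  edge-2: +80 → 80 ≥ 70
  search-1: +70 → 70 < 110
  worker-1: +50 → 50 < 90
Round 2 — edge-2 pages on-call.
  db-r: +20 → 45 < 50
  queue-1: +30 → 30 < 80
  search-2: +40 → 40 ≥ 30
Round 3 — search-2 pages on-call.
  app-a: +50 → 50 < 70
  worker-1: +25 → 75 < 90
No further pages.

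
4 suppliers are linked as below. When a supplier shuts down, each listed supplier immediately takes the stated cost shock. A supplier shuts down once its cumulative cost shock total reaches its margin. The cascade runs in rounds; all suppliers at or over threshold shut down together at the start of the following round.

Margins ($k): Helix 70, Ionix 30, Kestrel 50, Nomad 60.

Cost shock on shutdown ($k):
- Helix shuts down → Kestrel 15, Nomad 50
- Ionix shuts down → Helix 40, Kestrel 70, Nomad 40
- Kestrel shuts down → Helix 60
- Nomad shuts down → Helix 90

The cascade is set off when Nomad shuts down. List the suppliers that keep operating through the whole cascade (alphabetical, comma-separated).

Round 1 — Nomad shuts down (initial).
  Helix: +90 → 90 ≥ 70
Round 2 — Helix shuts down.
  Kestrel: +15 → 15 < 50
No further shutdowns.

Ionix, Kestrel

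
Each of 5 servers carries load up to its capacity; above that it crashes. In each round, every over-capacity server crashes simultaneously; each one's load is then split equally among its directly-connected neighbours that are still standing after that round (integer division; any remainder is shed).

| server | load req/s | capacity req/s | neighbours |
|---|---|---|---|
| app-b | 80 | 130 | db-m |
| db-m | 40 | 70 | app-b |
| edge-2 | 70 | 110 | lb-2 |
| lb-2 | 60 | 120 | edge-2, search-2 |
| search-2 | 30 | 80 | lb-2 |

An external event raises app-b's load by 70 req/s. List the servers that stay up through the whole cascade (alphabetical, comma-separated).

edge-2, lb-2, search-2

Round 1 — app-b at 150 > 130. app-b crashes.
  app-b sheds 150 req/s to db-m: 150 each.
    db-m: 40+150 = 190 > 70
Round 2 — db-m crashes.
  db-m sheds 190 req/s: no online neighbours, lost.
No further crashes.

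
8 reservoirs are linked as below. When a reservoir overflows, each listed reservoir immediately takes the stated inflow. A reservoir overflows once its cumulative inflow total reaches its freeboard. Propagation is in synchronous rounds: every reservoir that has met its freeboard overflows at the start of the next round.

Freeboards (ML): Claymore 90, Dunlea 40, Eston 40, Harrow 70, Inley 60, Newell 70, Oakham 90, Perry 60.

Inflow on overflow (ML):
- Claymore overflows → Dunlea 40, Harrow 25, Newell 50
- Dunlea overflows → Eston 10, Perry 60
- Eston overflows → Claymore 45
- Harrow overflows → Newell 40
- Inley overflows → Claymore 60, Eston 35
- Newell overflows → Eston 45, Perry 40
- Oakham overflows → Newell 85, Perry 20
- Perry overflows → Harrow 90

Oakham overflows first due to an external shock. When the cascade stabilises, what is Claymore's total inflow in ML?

45

Round 1 — Oakham overflows (initial).
  Newell: +85 → 85 ≥ 70
  Perry: +20 → 20 < 60
Round 2 — Newell overflows.
  Eston: +45 → 45 ≥ 40
  Perry: +40 → 60 ≥ 60
Round 3 — Eston, Perry overflow.
  Claymore: +45 → 45 < 90
  Harrow: +90 → 90 ≥ 70
Round 4 — Harrow overflows.
No further overflows.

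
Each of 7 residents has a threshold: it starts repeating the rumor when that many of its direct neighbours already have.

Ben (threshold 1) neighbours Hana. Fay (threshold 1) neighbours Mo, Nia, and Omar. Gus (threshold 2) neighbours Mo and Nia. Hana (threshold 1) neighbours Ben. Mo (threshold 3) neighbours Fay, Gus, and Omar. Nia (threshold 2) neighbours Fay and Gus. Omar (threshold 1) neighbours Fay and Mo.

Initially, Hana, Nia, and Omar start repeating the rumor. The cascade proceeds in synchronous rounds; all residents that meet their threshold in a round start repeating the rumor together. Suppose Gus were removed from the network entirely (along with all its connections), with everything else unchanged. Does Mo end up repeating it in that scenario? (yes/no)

no

With Gus removed:
Round 1 — Hana, Nia, Omar start repeating the rumor (initial).
Round 2 — checking thresholds:
  Ben: 1 of 1 neighbours ≥ 1, starts repeating the rumor.
  Fay: 2 of 3 neighbours ≥ 1, starts repeating the rumor.
  Mo: 1 of 2 neighbours < 3, holds.
Round 3 — no new spreads; cascade stops.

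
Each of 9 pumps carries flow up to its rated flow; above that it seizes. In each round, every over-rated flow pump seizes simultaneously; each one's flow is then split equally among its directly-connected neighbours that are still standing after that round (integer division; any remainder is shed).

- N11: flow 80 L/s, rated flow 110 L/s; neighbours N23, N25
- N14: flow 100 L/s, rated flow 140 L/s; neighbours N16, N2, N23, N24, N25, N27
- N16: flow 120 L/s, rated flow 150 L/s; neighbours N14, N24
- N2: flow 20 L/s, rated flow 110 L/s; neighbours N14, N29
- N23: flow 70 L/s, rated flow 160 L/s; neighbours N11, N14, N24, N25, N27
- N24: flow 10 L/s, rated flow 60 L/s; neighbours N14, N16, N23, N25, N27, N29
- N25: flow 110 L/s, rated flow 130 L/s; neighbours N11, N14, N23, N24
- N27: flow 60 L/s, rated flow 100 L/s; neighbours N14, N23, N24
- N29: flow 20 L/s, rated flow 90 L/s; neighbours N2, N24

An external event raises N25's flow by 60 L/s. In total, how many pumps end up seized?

Round 1 — N25 at 170 > 130. N25 seizes.
  N25 sheds 170 L/s to N11, N14, N23, N24: 42 each (2 lost).
    N11: 80+42 = 122 > 110
    N14: 100+42 = 142 > 140
    N23: 70+42 = 112 ≤ 160
    N24: 10+42 = 52 ≤ 60
Round 2 — N11, N14 seize.
  N11 sheds 122 L/s to N23: 122 each.
    N23: 112+122 = 234 > 160
  N14 sheds 142 L/s to N16, N2, N23, N24, N27: 28 each (2 lost).
    N16: 120+28 = 148 ≤ 150
    N2: 20+28 = 48 ≤ 110
    N23: 234+28 = 262 > 160
    N24: 52+28 = 80 > 60
    N27: 60+28 = 88 ≤ 100
Round 3 — N23, N24 seize.
  N23 sheds 262 L/s to N27: 262 each.
    N27: 88+262 = 350 > 100
  N24 sheds 80 L/s to N16, N27, N29: 26 each (2 lost).
    N16: 148+26 = 174 > 150
    N27: 350+26 = 376 > 100
    N29: 20+26 = 46 ≤ 90
Round 4 — N16, N27 seize.
  N16 sheds 174 L/s: no online neighbours, lost.
  N27 sheds 376 L/s: no online neighbours, lost.
No further seizures.

7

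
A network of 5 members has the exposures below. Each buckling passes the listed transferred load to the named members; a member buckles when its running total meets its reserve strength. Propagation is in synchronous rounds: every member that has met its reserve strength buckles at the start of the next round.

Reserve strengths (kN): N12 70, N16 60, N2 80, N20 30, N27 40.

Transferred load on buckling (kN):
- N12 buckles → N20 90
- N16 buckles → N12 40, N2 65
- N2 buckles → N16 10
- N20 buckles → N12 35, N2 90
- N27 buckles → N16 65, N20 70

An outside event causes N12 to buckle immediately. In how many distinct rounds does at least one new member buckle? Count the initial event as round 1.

Round 1 — N12 buckles (initial).
  N20: +90 → 90 ≥ 30
Round 2 — N20 buckles.
  N2: +90 → 90 ≥ 80
Round 3 — N2 buckles.
  N16: +10 → 10 < 60
No further bucklings.

3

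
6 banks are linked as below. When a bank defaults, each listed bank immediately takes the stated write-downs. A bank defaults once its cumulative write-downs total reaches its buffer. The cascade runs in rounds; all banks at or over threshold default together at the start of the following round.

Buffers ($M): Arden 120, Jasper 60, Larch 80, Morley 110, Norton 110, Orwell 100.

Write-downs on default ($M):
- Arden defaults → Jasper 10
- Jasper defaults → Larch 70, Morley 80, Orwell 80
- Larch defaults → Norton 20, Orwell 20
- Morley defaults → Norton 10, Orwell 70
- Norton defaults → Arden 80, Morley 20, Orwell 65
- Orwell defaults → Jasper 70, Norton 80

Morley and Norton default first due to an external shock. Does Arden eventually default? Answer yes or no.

Round 1 — Morley, Norton default (initial).
  Arden: +80 → 80 < 120
  Orwell: +70+65 → 135 ≥ 100
Round 2 — Orwell defaults.
  Jasper: +70 → 70 ≥ 60
Round 3 — Jasper defaults.
  Larch: +70 → 70 < 80
No further defaults.

no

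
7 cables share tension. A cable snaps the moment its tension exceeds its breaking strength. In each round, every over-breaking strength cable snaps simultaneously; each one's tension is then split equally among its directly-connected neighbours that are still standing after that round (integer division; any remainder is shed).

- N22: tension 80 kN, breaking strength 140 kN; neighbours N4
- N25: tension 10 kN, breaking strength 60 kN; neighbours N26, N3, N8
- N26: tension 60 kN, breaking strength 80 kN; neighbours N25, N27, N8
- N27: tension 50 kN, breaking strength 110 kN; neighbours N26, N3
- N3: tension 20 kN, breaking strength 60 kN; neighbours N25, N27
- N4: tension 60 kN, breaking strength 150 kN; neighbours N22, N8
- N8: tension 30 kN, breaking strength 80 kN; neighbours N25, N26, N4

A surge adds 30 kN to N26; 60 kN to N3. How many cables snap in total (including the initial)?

Round 1 — N26 at 90 > 80; N3 at 80 > 60. N26, N3 snap.
  N26 sheds 90 kN to N25, N27, N8: 30 each.
    N25: 10+30 = 40 ≤ 60
    N27: 50+30 = 80 ≤ 110
    N8: 30+30 = 60 ≤ 80
  N3 sheds 80 kN to N25, N27: 40 each.
    N25: 40+40 = 80 > 60
    N27: 80+40 = 120 > 110
Round 2 — N25, N27 snap.
  N25 sheds 80 kN to N8: 80 each.
    N8: 60+80 = 140 > 80
  N27 sheds 120 kN: no online neighbours, lost.
Round 3 — N8 snaps.
  N8 sheds 140 kN to N4: 140 each.
    N4: 60+140 = 200 > 150
Round 4 — N4 snaps.
  N4 sheds 200 kN to N22: 200 each.
    N22: 80+200 = 280 > 140
Round 5 — N22 snaps.
  N22 sheds 280 kN: no online neighbours, lost.
No further breaks.

7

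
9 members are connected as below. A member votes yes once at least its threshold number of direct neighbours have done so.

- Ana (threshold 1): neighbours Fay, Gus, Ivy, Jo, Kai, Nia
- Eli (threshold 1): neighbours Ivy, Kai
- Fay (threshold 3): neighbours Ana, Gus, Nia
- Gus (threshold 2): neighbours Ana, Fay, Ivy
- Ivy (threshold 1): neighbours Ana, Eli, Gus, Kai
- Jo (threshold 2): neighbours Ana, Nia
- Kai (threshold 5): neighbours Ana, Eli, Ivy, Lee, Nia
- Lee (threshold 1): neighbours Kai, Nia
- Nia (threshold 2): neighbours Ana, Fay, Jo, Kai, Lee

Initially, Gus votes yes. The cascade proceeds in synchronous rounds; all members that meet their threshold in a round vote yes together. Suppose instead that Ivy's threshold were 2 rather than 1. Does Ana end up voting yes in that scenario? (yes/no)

With Ivy's threshold at 2:
Round 1 — Gus votes yes (initial).
Round 2 — checking thresholds:
  Ana: 1 of 6 neighbours ≥ 1, votes yes.
  Fay: 1 of 3 neighbours < 3, holds.
  Ivy: 1 of 4 neighbours < 2, holds.
Round 3 — checking thresholds:
  Fay: 2 of 3 neighbours < 3, holds.
  Ivy: 2 of 4 neighbours ≥ 2, votes yes.
  Jo: 1 of 2 neighbours < 2, holds.
  Kai: 1 of 5 neighbours < 5, holds.
  Nia: 1 of 5 neighbours < 2, holds.
Round 4 — checking thresholds:
  Eli: 1 of 2 neighbours ≥ 1, votes yes.
  Fay: 2 of 3 neighbours < 3, holds.
  Jo: 1 of 2 neighbours < 2, holds.
  Kai: 2 of 5 neighbours < 5, holds.
  Nia: 1 of 5 neighbours < 2, holds.
Round 5 — no new yes votes; cascade stops.

yes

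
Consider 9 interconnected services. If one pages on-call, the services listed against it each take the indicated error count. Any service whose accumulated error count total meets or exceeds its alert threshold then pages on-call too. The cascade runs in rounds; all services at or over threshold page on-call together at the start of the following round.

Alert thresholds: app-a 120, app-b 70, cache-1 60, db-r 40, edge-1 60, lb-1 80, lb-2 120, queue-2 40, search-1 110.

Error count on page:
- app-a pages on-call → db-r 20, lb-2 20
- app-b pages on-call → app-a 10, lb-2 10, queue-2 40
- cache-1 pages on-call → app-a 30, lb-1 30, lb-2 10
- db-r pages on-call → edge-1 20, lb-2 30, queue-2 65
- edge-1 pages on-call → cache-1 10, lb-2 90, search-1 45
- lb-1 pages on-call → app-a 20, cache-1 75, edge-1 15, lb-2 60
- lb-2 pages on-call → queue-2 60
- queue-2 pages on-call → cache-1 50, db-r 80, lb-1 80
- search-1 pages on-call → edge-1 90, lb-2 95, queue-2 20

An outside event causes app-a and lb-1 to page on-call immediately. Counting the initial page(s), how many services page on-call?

3

Round 1 — app-a, lb-1 page on-call (initial).
  cache-1: +75 → 75 ≥ 60
  db-r: +20 → 20 < 40
  edge-1: +15 → 15 < 60
  lb-2: +20+60 → 80 < 120
Round 2 — cache-1 pages on-call.
  lb-2: +10 → 90 < 120
No further pages.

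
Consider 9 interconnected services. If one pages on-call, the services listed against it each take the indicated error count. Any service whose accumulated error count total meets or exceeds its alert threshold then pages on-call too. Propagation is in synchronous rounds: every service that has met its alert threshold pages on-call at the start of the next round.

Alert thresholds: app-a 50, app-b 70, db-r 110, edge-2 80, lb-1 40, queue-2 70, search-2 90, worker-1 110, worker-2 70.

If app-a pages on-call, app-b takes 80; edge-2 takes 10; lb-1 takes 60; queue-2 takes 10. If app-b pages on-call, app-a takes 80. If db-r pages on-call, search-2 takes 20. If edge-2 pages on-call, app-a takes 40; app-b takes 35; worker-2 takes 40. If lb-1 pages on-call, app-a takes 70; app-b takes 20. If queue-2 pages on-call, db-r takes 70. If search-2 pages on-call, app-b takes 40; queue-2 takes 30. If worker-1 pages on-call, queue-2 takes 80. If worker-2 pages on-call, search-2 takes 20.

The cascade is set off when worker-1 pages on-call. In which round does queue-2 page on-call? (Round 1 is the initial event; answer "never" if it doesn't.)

2

Round 1 — worker-1 pages on-call (initial).
  queue-2: +80 → 80 ≥ 70
Round 2 — queue-2 pages on-call.
  db-r: +70 → 70 < 110
No further pages.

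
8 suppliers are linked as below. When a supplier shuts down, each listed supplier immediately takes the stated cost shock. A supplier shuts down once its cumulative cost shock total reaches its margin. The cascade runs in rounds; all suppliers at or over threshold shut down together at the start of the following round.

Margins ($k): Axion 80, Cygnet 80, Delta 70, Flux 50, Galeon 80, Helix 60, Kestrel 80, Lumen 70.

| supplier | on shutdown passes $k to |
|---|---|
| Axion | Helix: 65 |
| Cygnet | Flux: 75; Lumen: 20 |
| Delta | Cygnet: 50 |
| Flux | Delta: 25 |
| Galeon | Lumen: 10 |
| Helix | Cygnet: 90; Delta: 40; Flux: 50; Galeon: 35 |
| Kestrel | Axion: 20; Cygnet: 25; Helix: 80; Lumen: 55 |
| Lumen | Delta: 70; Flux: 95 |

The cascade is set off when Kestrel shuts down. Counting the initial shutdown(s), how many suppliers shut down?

Round 1 — Kestrel shuts down (initial).
  Axion: +20 → 20 < 80
  Cygnet: +25 → 25 < 80
  Helix: +80 → 80 ≥ 60
  Lumen: +55 → 55 < 70
Round 2 — Helix shuts down.
  Cygnet: +90 → 115 ≥ 80
  Delta: +40 → 40 < 70
  Flux: +50 → 50 ≥ 50
  Galeon: +35 → 35 < 80
Round 3 — Cygnet, Flux shut down.
  Delta: +25 → 65 < 70
  Lumen: +20 → 75 ≥ 70
Round 4 — Lumen shuts down.
  Delta: +70 → 135 ≥ 70
Round 5 — Delta shuts down.
No further shutdowns.

6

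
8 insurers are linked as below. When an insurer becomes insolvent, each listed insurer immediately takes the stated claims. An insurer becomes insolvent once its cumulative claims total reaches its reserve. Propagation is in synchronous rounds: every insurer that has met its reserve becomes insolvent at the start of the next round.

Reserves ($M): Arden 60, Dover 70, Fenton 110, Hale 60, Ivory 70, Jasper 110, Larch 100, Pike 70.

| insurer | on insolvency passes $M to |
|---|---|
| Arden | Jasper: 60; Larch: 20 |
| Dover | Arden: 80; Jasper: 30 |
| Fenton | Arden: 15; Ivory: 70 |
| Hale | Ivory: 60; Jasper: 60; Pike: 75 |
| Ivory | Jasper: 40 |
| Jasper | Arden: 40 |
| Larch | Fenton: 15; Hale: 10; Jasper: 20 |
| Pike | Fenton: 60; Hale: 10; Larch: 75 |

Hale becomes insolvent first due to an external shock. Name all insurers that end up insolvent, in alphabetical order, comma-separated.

Round 1 — Hale becomes insolvent (initial).
  Ivory: +60 → 60 < 70
  Jasper: +60 → 60 < 110
  Pike: +75 → 75 ≥ 70
Round 2 — Pike becomes insolvent.
  Fenton: +60 → 60 < 110
  Larch: +75 → 75 < 100
No further insolvencies.

Hale, Pike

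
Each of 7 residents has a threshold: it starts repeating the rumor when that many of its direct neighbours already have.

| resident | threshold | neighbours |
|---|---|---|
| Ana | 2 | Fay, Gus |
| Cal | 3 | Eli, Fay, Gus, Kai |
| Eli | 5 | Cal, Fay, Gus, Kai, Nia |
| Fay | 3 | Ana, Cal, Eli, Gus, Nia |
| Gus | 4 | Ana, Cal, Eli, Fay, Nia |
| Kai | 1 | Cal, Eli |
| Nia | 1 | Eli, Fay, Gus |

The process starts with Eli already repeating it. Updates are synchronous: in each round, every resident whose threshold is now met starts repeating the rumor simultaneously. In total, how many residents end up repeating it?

3

Round 1 — Eli starts repeating the rumor (initial).
Round 2 — checking thresholds:
  Cal: 1 of 4 neighbours < 3, below threshold.
  Fay: 1 of 5 neighbours < 3, below threshold.
  Gus: 1 of 5 neighbours < 4, below threshold.
  Kai: 1 of 2 neighbours ≥ 1, starts repeating the rumor.
  Nia: 1 of 3 neighbours ≥ 1, starts repeating the rumor.
Round 3 — no new spreads; cascade stops.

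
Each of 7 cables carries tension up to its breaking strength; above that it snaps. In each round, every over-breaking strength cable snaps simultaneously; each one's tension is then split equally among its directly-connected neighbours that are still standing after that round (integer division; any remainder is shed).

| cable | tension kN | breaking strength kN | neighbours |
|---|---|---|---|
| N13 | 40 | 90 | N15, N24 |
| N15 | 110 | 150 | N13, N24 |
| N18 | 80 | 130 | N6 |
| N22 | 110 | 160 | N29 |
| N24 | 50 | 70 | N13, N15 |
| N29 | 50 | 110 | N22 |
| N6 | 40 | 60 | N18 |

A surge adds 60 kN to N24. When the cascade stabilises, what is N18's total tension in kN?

80

Round 1 — N24 at 110 > 70. N24 snaps.
  N24 sheds 110 kN to N13, N15: 55 each.
    N13: 40+55 = 95 > 90
    N15: 110+55 = 165 > 150
Round 2 — N13, N15 snap.
  N13 sheds 95 kN: no online neighbours, lost.
  N15 sheds 165 kN: no online neighbours, lost.
No further breaks.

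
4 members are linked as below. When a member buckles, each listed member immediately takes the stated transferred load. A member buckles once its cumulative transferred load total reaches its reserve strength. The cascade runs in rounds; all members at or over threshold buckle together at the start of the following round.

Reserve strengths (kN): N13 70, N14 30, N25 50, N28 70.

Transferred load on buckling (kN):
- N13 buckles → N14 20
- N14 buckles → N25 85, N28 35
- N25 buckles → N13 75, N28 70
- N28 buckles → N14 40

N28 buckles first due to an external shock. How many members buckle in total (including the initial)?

4

Round 1 — N28 buckles (initial).
  N14: +40 → 40 ≥ 30
Round 2 — N14 buckles.
  N25: +85 → 85 ≥ 50
Round 3 — N25 buckles.
  N13: +75 → 75 ≥ 70
Round 4 — N13 buckles.
No further bucklings.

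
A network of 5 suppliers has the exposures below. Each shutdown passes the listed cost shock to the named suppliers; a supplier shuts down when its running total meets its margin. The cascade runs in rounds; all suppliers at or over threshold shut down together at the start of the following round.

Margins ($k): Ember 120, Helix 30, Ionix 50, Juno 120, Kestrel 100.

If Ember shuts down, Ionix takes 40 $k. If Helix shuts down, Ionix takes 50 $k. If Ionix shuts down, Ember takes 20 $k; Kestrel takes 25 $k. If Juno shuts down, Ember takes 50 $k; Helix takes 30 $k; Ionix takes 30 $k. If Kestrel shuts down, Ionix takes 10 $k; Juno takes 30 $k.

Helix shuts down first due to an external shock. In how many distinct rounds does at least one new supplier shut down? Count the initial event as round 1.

2

Round 1 — Helix shuts down (initial).
  Ionix: +50 → 50 ≥ 50
Round 2 — Ionix shuts down.
  Ember: +20 → 20 < 120
  Kestrel: +25 → 25 < 100
No further shutdowns.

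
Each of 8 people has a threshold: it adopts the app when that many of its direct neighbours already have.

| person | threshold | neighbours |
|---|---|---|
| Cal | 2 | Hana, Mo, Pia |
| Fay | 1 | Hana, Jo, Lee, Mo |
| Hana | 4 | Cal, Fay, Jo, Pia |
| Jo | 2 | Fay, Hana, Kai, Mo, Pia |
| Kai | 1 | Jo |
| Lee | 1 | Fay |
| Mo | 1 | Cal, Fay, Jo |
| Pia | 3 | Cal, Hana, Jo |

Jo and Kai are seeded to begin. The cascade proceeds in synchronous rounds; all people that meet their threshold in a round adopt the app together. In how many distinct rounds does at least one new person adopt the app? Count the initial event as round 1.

3

Round 1 — Jo, Kai adopt the app (initial).
Round 2 — checking thresholds:
  Fay: 1 of 4 neighbours ≥ 1, adopts the app.
  Hana: 1 of 4 neighbours < 4, holds.
  Mo: 1 of 3 neighbours ≥ 1, adopts the app.
  Pia: 1 of 3 neighbours < 3, holds.
Round 3 — checking thresholds:
  Cal: 1 of 3 neighbours < 2, holds.
  Hana: 2 of 4 neighbours < 4, holds.
  Lee: 1 of 1 neighbours ≥ 1, adopts the app.
  Pia: 1 of 3 neighbours < 3, holds.
Round 4 — no new adoptions; cascade stops.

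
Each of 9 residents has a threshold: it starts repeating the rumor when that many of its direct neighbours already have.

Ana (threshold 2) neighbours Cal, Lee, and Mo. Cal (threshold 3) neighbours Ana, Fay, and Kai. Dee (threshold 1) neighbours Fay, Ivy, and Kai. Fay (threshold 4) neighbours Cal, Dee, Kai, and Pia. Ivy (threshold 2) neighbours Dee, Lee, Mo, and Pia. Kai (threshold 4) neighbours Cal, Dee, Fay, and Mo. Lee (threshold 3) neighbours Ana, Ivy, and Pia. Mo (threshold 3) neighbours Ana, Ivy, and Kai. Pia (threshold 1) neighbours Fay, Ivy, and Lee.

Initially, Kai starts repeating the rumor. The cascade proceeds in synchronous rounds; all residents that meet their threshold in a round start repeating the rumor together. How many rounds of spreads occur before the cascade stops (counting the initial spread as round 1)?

Round 1 — Kai starts repeating the rumor (initial).
Round 2 — checking thresholds:
  Cal: 1 of 3 neighbours < 3, below threshold.
  Dee: 1 of 3 neighbours ≥ 1, starts repeating the rumor.
  Fay: 1 of 4 neighbours < 4, below threshold.
  Mo: 1 of 3 neighbours < 3, below threshold.
Round 3 — no new spreads; cascade stops.

2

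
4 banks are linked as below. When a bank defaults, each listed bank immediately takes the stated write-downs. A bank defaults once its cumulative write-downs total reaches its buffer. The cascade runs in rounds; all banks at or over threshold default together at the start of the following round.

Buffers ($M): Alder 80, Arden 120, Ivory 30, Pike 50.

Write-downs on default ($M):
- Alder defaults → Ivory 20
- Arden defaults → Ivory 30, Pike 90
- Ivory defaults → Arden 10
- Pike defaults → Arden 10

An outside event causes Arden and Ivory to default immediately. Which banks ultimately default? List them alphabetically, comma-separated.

Round 1 — Arden, Ivory default (initial).
  Pike: +90 → 90 ≥ 50
Round 2 — Pike defaults.
No further defaults.

Arden, Ivory, Pike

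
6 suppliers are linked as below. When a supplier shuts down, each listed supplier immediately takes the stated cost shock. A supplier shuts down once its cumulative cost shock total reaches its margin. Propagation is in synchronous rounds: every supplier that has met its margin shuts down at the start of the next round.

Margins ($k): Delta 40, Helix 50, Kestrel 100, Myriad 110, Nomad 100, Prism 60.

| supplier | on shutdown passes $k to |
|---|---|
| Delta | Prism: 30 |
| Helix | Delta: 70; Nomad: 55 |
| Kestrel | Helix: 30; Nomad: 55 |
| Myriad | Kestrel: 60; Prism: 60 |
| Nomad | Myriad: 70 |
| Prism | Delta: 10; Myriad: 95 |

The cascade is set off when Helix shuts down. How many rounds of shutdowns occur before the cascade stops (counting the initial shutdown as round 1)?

2

Round 1 — Helix shuts down (initial).
  Delta: +70 → 70 ≥ 40
  Nomad: +55 → 55 < 100
Round 2 — Delta shuts down.
  Prism: +30 → 30 < 60
No further shutdowns.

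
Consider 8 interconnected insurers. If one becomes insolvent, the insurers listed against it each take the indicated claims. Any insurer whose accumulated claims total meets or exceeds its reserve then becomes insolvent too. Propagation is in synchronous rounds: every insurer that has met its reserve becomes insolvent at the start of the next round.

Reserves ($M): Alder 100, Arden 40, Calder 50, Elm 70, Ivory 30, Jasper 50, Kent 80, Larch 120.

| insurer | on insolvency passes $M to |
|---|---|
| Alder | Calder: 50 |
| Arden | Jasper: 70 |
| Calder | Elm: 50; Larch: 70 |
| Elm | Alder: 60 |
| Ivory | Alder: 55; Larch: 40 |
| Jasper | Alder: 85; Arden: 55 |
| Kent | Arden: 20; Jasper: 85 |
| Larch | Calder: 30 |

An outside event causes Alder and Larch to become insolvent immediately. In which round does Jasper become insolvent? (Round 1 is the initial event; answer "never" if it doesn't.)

Round 1 — Alder, Larch become insolvent (initial).
  Calder: +50+30 → 80 ≥ 50
Round 2 — Calder becomes insolvent.
  Elm: +50 → 50 < 70
No further insolvencies.

never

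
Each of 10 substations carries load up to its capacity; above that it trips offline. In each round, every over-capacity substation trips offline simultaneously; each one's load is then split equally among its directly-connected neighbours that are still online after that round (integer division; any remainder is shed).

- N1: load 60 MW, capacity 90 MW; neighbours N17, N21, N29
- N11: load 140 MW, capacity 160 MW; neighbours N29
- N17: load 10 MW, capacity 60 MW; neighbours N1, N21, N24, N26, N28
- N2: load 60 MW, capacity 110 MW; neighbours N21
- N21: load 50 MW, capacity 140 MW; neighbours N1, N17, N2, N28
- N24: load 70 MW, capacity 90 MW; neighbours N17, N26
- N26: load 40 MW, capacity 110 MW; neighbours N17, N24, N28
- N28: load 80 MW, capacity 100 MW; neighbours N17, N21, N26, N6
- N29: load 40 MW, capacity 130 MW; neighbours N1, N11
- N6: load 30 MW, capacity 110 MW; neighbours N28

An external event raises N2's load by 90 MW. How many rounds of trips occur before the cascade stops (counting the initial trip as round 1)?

5

Round 1 — N2 at 150 > 110. N2 trips offline.
  N2 sheds 150 MW to N21: 150 each.
    N21: 50+150 = 200 > 140
Round 2 — N21 trips offline.
  N21 sheds 200 MW to N1, N17, N28: 66 each (2 lost).
    N1: 60+66 = 126 > 90
    N17: 10+66 = 76 > 60
    N28: 80+66 = 146 > 100
Round 3 — N1, N17, N28 trip offline.
  N1 sheds 126 MW to N29: 126 each.
    N29: 40+126 = 166 > 130
  N17 sheds 76 MW to N24, N26: 38 each.
    N24: 70+38 = 108 > 90
    N26: 40+38 = 78 ≤ 110
  N28 sheds 146 MW to N26, N6: 73 each.
    N26: 78+73 = 151 > 110
    N6: 30+73 = 103 ≤ 110
Round 4 — N24, N26, N29 trip offline.
  N24 sheds 108 MW: no online neighbours, lost.
  N26 sheds 151 MW: no online neighbours, lost.
  N29 sheds 166 MW to N11: 166 each.
    N11: 140+166 = 306 > 160
Round 5 — N11 trips offline.
  N11 sheds 306 MW: no online neighbours, lost.
No further trips.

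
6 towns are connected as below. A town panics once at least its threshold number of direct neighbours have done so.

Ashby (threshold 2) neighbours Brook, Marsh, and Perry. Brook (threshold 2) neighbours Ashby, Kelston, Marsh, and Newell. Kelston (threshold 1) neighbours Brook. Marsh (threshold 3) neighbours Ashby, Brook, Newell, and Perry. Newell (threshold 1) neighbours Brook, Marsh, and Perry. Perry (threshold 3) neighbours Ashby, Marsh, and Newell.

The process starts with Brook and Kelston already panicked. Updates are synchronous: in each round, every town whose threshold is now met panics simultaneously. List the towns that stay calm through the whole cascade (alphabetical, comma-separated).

Ashby, Marsh, Perry

Round 1 — Brook, Kelston panic (initial).
Round 2 — checking thresholds:
  Ashby: 1 of 3 neighbours < 2, below threshold.
  Marsh: 1 of 4 neighbours < 3, below threshold.
  Newell: 1 of 3 neighbours ≥ 1, panics.
Round 3 — no new panics; cascade stops.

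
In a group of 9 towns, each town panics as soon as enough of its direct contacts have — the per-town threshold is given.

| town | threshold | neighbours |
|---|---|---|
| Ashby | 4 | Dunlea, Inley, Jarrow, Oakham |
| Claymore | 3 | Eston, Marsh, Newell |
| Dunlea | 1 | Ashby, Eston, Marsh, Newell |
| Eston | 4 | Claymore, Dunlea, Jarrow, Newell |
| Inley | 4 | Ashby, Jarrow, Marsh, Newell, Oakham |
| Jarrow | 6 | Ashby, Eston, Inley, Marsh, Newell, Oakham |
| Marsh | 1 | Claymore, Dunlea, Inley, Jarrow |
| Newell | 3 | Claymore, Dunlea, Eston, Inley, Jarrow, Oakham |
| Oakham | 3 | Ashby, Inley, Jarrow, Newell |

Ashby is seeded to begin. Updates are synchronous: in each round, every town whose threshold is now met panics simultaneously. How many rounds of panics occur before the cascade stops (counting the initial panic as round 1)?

3

Round 1 — Ashby panics (initial).
Round 2 — checking thresholds:
  Dunlea: 1 of 4 neighbours ≥ 1, panics.
  Inley: 1 of 5 neighbours < 4, not yet.
  Jarrow: 1 of 6 neighbours < 6, not yet.
  Oakham: 1 of 4 neighbours < 3, not yet.
Round 3 — checking thresholds:
  Eston: 1 of 4 neighbours < 4, not yet.
  Inley: 1 of 5 neighbours < 4, not yet.
  Jarrow: 1 of 6 neighbours < 6, not yet.
  Marsh: 1 of 4 neighbours ≥ 1, panics.
  Newell: 1 of 6 neighbours < 3, not yet.
  Oakham: 1 of 4 neighbours < 3, not yet.
Round 4 — no new panics; cascade stops.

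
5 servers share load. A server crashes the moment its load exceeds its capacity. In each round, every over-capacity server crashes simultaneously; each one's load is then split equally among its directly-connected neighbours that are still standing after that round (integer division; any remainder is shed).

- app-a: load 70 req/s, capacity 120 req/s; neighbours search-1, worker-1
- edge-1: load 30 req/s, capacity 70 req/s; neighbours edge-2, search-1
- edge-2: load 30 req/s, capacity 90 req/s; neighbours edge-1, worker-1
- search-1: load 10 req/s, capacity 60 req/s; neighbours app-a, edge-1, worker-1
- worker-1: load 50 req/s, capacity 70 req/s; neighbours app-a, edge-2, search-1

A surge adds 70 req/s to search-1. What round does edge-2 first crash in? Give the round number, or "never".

never

Round 1 — search-1 at 80 > 60. search-1 crashes.
  search-1 sheds 80 req/s to app-a, edge-1, worker-1: 26 each (2 lost).
    app-a: 70+26 = 96 ≤ 120
    edge-1: 30+26 = 56 ≤ 70
    worker-1: 50+26 = 76 > 70
Round 2 — worker-1 crashes.
  worker-1 sheds 76 req/s to app-a, edge-2: 38 each.
    app-a: 96+38 = 134 > 120
    edge-2: 30+38 = 68 ≤ 90
Round 3 — app-a crashes.
  app-a sheds 134 req/s: no online neighbours, lost.
No further crashes.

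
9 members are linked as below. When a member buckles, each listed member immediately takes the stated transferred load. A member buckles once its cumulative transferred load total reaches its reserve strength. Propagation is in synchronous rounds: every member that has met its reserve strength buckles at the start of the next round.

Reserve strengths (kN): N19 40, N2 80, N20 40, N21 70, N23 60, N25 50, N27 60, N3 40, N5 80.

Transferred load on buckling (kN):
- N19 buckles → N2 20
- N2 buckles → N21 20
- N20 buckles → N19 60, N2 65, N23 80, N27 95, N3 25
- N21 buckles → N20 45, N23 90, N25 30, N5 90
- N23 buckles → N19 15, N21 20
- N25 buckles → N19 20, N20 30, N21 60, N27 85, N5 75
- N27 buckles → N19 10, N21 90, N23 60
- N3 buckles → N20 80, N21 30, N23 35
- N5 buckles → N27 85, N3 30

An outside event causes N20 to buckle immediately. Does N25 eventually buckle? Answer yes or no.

Round 1 — N20 buckles (initial).
  N19: +60 → 60 ≥ 40
  N2: +65 → 65 < 80
  N23: +80 → 80 ≥ 60
  N27: +95 → 95 ≥ 60
  N3: +25 → 25 < 40
Round 2 — N19, N23, N27 buckle.
  N2: +20 → 85 ≥ 80
  N21: +20+90 → 110 ≥ 70
Round 3 — N2, N21 buckle.
  N25: +30 → 30 < 50
  N5: +90 → 90 ≥ 80
Round 4 — N5 buckles.
  N3: +30 → 55 ≥ 40
Round 5 — N3 buckles.
No further bucklings.

no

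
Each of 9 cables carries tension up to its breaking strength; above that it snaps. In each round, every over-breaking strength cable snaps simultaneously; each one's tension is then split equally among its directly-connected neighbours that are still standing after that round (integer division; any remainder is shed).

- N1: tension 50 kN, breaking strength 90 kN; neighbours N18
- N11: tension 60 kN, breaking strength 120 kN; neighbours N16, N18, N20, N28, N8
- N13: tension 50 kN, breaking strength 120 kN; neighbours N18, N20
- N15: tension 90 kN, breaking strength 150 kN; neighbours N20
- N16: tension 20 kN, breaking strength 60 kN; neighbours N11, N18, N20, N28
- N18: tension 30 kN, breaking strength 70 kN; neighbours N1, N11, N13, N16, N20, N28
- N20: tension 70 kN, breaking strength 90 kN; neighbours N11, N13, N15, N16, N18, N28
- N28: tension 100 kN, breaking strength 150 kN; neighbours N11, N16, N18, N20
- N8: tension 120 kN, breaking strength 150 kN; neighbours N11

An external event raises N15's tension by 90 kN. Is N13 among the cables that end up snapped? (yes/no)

no

Round 1 — N15 at 180 > 150. N15 snaps.
  N15 sheds 180 kN to N20: 180 each.
    N20: 70+180 = 250 > 90
Round 2 — N20 snaps.
  N20 sheds 250 kN to N11, N13, N16, N18, N28: 50 each.
    N11: 60+50 = 110 ≤ 120
    N13: 50+50 = 100 ≤ 120
    N16: 20+50 = 70 > 60
    N18: 30+50 = 80 > 70
    N28: 100+50 = 150 ≤ 150
Round 3 — N16, N18 snap.
  N16 sheds 70 kN to N11, N28: 35 each.
    N11: 110+35 = 145 > 120
    N28: 150+35 = 185 > 150
  N18 sheds 80 kN to N1, N11, N13, N28: 20 each.
    N1: 50+20 = 70 ≤ 90
    N11: 145+20 = 165 > 120
    N13: 100+20 = 120 ≤ 120
    N28: 185+20 = 205 > 150
Round 4 — N11, N28 snap.
  N11 sheds 165 kN to N8: 165 each.
    N8: 120+165 = 285 > 150
  N28 sheds 205 kN: no online neighbours, lost.
Round 5 — N8 snaps.
  N8 sheds 285 kN: no online neighbours, lost.
No further breaks.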